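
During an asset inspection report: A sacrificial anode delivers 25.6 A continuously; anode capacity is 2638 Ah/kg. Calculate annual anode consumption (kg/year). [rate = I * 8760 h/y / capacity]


Annual consumption = current * hours per year / capacity
Rate = 25.6 * 8760 / 2638 = 85.0 kg/year

85.0 kg/year


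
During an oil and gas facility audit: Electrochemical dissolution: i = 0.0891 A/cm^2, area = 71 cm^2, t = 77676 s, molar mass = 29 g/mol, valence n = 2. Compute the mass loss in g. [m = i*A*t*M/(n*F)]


Apply Faraday's law: m = i*A*t*M / (n*F)
Total charge passed Q = i*A*t = 0.0891*71*77676 = 491386.1436 C
m = Q*M/(n*F) = 491386.1436*29/(2*96485) = 73.8467 g

73.8467 g


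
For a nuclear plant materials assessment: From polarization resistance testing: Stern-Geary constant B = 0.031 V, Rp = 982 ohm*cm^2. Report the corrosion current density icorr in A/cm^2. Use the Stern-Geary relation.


Apply the Stern-Geary relation: icorr = B / Rp
icorr = 0.031 / 982 = 3.157×10^-5 A/cm^2

3.157×10^-5 A/cm^2


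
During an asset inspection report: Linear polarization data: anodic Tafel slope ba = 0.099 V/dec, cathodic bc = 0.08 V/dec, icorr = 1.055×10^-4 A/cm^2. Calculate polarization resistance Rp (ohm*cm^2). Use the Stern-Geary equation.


Apply the Stern-Geary equation: Rp = ba*bc / (2.303*icorr*(ba+bc))
ba*bc = 0.099*0.08 = 0.00792
ba+bc = 0.179; 2.303*icorr*(ba+bc) = 2.303*1.055×10^-4*0.179 = 4.3491003×10^-5
Rp = 0.00792 / 4.3491003×10^-5 = 182.1 ohm*cm^2

182.1 ohm*cm^2


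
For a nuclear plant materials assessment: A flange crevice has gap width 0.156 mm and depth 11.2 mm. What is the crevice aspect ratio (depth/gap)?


Aspect ratio = depth / gap
Ratio = 11.2 / 0.156 = 71.8

71.8


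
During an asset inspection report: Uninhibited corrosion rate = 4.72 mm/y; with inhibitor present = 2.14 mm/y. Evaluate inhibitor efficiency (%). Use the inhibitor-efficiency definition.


Apply the inhibitor-efficiency definition: IE = (CR_blank − CR_inh)/CR_blank × 100
IE = (4.72 − 2.14) / 4.72 × 100
IE = 2.58 / 4.72 × 100 = 54.7 %

54.7 %


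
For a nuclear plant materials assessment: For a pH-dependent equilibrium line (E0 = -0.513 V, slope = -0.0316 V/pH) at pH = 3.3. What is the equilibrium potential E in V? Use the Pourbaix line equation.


Apply the Pourbaix line equation: E = E0 + slope*pH
E = -0.513 + (-0.0316)*3.3 = -0.513 + (-0.10428) = -0.61728 V
Rounded to 3 decimal places: E = -0.617 V

-0.617 V


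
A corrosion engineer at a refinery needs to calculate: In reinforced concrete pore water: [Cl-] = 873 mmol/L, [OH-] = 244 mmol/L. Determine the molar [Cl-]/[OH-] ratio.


Threshold parameter = [Cl-] / [OH-] (molar basis; both in mmol/L, so units cancel)
Ratio = 873 / 244 = 3.58

3.58


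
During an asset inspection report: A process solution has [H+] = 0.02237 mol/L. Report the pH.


pH = −log10[H+]
pH = −log10(0.02237) = 1.65

1.65


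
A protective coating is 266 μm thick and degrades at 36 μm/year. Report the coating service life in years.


Service life = thickness / degradation rate
Life = 266 / 36 = 7.4 years

7.4 years


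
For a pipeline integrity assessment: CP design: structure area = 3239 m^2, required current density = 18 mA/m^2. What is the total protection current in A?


I = area * current density, then convert mA → A (÷1000)
I = 3239 * 18 / 1000 = 58.3 A

58.3 A


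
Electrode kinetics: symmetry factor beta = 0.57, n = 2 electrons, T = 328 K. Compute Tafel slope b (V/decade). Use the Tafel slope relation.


Apply the Tafel slope relation: b = 2.303*R*T/(beta*n*F)
Numerator: 2.303 * 8.314 * 328 = 6280.26
Denominator: 0.57 * 2 * 96485 = 109992.9
b = 6280.26 / 109992.9 = 0.0571 V/decade

0.0571 V/decade


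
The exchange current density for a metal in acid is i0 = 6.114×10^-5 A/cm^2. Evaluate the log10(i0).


i0 = 6.114×10^-5 A/cm^2
log10(i0) = -4.214

-4.214


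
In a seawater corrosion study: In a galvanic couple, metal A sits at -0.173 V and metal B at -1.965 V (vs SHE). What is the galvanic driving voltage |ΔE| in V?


Driving voltage is the absolute potential difference.
|ΔE| = |-0.173 − (-1.965)| = 1.792 V

1.792 V


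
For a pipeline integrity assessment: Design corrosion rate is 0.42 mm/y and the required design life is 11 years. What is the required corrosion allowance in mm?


Corrosion allowance = CR × design life
CA = 0.42 * 11 = 4.62 mm

4.62 mm


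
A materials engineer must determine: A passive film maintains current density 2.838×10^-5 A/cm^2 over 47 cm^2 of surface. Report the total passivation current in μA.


I = i_pass * A, then convert A → μA (×10^6)
I = 2.838×10^-5 * 47 * 10^6 = 1333.86 μA

1333.86 μA


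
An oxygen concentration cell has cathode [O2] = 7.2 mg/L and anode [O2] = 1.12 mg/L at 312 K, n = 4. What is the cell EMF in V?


Apply the Nernst concentration-cell relation: E = (RT/nF)*ln(C_cathode/C_anode)
RT/nF = 8.314*312/(4*96485) = 0.00672117 V
ln(7.2/1.12) = 1.86075
E = 0.00672117 * 1.86075 = 0.01251 V

0.01251 V


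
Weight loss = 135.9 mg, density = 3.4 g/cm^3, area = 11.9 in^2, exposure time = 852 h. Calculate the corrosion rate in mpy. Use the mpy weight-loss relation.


Apply the mpy weight-loss relation: CR = 534 * W / (D * A * T)
Numerator: 534 * 135.9 = 72570.6
Denominator: 3.4 * 11.9 * 852 = 34471.92
CR = 72570.6 / 34471.92 = 2.1052 mpy

2.1052 mpy


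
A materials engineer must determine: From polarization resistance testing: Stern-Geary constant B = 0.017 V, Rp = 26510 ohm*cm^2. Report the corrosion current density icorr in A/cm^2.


Apply the Stern-Geary relation: icorr = B / Rp
icorr = 0.017 / 26510 = 6.413×10^-7 A/cm^2

6.413×10^-7 A/cm^2


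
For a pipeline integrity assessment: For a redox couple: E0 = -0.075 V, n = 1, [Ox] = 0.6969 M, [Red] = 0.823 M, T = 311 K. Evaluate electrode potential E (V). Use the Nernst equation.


Apply the Nernst equation: E = E0 + (RT/nF)*ln([Ox]/[Red])
Step 1: RT/nF = 8.314*311/(1*96485) = 0.02679851 V
Step 2: [Ox]/[Red] = 0.6969/0.823 = 0.84678
Step 3: ln(0.84678) = -0.166314
Step 4: correction = 0.02679851 * -0.166314 = -0.004 V
E = -0.075 + -0.004 = -0.079 V

-0.079 V


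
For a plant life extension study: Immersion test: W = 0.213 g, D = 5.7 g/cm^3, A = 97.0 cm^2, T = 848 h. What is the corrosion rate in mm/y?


Apply the mm/y weight-loss relation: CR = 87600 * W / (D * A * T)
Numerator: 87600 * 0.213 = 18658.8
Denominator: 5.7 * 97.0 * 848 = 468859.2
CR = 18658.8 / 468859.2 = 0.0398 mm/y

0.0398 mm/y


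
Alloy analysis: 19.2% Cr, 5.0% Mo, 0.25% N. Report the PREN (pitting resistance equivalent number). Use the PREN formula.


Apply the PREN formula: PREN = Cr + 3.3*Mo + 16*N
PREN = 19.2 + 3.3*5.0 + 16*0.25
PREN = 19.2 + 16.5 + 4.0 = 39.7

39.7


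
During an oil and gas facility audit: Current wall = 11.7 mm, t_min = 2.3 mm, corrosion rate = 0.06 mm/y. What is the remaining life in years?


Apply the remaining-life relation: RL = (t_current − t_min) / CR
RL = (11.7 − 2.3) / 0.06 = 9.4 / 0.06 = 156.7 years

156.7 years


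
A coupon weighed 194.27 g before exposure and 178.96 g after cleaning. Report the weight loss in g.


Weight loss = initial − final
WL = 194.27 − 178.96 = 15.31 g

15.31 g


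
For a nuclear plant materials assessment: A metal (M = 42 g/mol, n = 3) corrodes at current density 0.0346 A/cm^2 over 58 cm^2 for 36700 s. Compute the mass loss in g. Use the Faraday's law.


Apply Faraday's law: m = i*A*t*M / (n*F)
Total charge passed Q = i*A*t = 0.0346*58*36700 = 73649.56 C
m = Q*M/(n*F) = 73649.56*42/(3*96485) = 10.68657 g

10.68657 g


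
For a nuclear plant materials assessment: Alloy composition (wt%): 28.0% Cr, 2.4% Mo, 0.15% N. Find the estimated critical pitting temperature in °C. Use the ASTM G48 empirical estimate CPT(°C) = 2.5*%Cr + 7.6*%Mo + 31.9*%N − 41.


Apply the ASTM G48 empirical CPT estimate: CPT(°C) = 2.5*%Cr + 7.6*%Mo + 31.9*%N − 41
2.5*28.0 = 70; 7.6*2.4 = 18.24; 31.9*0.15 = 4.785
CPT = 70 + 18.24 + 4.785 − 41 = 52.025 °C
Rounded to 0.1 °C: CPT ≈ 52.0 °C

52.0 °C


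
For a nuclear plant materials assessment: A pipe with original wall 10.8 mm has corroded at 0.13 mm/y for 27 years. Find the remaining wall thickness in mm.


Remaining wall = original − CR × time
t = 10.8 − 0.13*27 = 10.8 − 3.51 = 7.29 mm

7.29 mm


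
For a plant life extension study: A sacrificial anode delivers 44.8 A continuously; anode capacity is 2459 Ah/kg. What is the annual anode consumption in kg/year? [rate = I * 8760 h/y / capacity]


Annual consumption = current * hours per year / capacity
Rate = 44.8 * 8760 / 2459 = 159.6 kg/year

159.6 kg/year


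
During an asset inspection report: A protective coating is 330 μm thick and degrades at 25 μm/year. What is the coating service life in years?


Service life = thickness / degradation rate
Life = 330 / 25 = 13.2 years

13.2 years


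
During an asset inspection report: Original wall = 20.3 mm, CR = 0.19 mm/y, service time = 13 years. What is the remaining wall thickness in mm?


Remaining wall = original − CR × time
t = 20.3 − 0.19*13 = 20.3 − 2.47 = 17.83 mm

17.83 mm


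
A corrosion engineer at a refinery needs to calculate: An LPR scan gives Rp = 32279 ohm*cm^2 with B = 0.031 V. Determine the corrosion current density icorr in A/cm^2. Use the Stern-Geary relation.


Apply the Stern-Geary relation: icorr = B / Rp
icorr = 0.031 / 32279 = 9.604×10^-7 A/cm^2

9.604×10^-7 A/cm^2


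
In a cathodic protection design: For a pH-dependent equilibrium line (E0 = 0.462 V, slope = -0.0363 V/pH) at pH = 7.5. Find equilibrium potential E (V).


Apply the Pourbaix line equation: E = E0 + slope*pH
E = 0.462 + (-0.0363)*7.5 = 0.462 + (-0.27225) = 0.18975 V
Rounded to 3 decimal places: E = 0.190 V

0.190 V


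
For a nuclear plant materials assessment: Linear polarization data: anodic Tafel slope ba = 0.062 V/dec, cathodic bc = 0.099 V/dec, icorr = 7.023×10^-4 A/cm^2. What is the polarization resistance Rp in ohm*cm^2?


Apply the Stern-Geary equation: Rp = ba*bc / (2.303*icorr*(ba+bc))
ba*bc = 0.062*0.099 = 0.006138
ba+bc = 0.161; 2.303*icorr*(ba+bc) = 2.303*7.023×10^-4*0.161 = 2.604009×10^-4
Rp = 0.006138 / 2.604009×10^-4 = 23.6 ohm*cm^2

23.6 ohm*cm^2


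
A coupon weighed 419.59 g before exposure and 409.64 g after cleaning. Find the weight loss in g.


Weight loss = initial − final
WL = 419.59 − 409.64 = 9.95 g

9.95 g


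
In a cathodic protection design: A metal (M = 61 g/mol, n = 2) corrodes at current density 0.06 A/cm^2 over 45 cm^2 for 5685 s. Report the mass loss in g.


Apply Faraday's law: m = i*A*t*M / (n*F)
Total charge passed Q = i*A*t = 0.06*45*5685 = 15349.5 C
m = Q*M/(n*F) = 15349.5*61/(2*96485) = 4.85215 g

4.85215 g


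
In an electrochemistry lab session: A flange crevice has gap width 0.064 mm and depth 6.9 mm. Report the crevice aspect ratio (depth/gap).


Aspect ratio = depth / gap
Ratio = 6.9 / 0.064 = 107.8

107.8


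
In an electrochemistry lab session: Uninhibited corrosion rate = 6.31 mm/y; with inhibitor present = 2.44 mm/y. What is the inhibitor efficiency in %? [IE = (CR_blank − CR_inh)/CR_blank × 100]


Apply the inhibitor-efficiency definition: IE = (CR_blank − CR_inh)/CR_blank × 100
IE = (6.31 − 2.44) / 6.31 × 100
IE = 3.87 / 6.31 × 100 = 61.3 %

61.3 %


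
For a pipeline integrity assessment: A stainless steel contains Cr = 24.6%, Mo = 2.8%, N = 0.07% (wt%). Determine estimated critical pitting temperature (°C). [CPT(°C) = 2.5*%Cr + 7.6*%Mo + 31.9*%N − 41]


Apply the ASTM G48 empirical CPT estimate: CPT(°C) = 2.5*%Cr + 7.6*%Mo + 31.9*%N − 41
2.5*24.6 = 61.5; 7.6*2.8 = 21.28; 31.9*0.07 = 2.233
CPT = 61.5 + 21.28 + 2.233 − 41 = 44.013 °C
Rounded to 0.1 °C: CPT ≈ 44.0 °C

44.0 °C


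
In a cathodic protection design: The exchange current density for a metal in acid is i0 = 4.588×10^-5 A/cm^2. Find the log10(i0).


i0 = 4.588×10^-5 A/cm^2
log10(i0) = -4.338

-4.338


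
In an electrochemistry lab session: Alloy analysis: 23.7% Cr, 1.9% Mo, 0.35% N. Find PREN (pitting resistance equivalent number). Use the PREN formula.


Apply the PREN formula: PREN = Cr + 3.3*Mo + 16*N
PREN = 23.7 + 3.3*1.9 + 16*0.35
PREN = 23.7 + 6.27 + 5.6 = 35.57

35.57


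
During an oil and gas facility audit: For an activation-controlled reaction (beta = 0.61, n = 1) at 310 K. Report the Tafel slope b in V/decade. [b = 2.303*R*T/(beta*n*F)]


Apply the Tafel slope relation: b = 2.303*R*T/(beta*n*F)
Numerator: 2.303 * 8.314 * 310 = 5935.61
Denominator: 0.61 * 1 * 96485 = 58855.85
b = 5935.61 / 58855.85 = 0.101 V/decade

0.101 V/decade


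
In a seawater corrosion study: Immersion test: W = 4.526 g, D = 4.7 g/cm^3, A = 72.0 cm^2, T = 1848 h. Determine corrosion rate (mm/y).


Apply the mm/y weight-loss relation: CR = 87600 * W / (D * A * T)
Numerator: 87600 * 4.526 = 396477.6
Denominator: 4.7 * 72.0 * 1848 = 625363.2
CR = 396477.6 / 625363.2 = 0.633996 mm/y

0.633996 mm/y


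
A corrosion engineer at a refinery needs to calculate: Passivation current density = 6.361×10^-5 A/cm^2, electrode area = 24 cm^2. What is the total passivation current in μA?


I = i_pass * A, then convert A → μA (×10^6)
I = 6.361×10^-5 * 24 * 10^6 = 1526.64 μA

1526.64 μA


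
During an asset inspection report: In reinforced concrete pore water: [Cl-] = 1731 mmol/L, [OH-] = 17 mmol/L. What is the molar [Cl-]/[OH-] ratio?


Threshold parameter = [Cl-] / [OH-] (molar basis; both in mmol/L, so units cancel)
Ratio = 1731 / 17 = 101.82

101.82


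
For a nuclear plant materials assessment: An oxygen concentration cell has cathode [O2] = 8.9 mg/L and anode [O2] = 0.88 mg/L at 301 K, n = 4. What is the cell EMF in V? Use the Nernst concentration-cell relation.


Apply the Nernst concentration-cell relation: E = (RT/nF)*ln(C_cathode/C_anode)
RT/nF = 8.314*301/(4*96485) = 0.0064842 V
ln(8.9/0.88) = 2.31388
E = 0.0064842 * 2.31388 = 0.015 V

0.015 V


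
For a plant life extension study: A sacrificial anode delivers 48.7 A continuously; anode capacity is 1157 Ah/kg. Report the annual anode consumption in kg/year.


Annual consumption = current * hours per year / capacity
Rate = 48.7 * 8760 / 1157 = 368.7 kg/year

368.7 kg/year


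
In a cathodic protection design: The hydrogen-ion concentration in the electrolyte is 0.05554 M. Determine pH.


pH = −log10[H+]
pH = −log10(0.05554) = 1.26

1.26


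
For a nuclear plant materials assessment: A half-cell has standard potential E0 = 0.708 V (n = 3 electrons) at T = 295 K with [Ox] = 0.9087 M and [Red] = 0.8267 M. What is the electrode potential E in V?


Apply the Nernst equation: E = E0 + (RT/nF)*ln([Ox]/[Red])
Step 1: RT/nF = 8.314*295/(3*96485) = 0.00847327 V
Step 2: [Ox]/[Red] = 0.9087/0.8267 = 1.09919
Step 3: ln(1.09919) = 0.094574
Step 4: correction = 0.00847327 * 0.094574 = 0.001 V
E = 0.708 + 0.001 = 0.709 V

0.709 V


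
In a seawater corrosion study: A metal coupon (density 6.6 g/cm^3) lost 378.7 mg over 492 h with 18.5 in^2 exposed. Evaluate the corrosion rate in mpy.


Apply the mpy weight-loss relation: CR = 534 * W / (D * A * T)
Numerator: 534 * 378.7 = 202225.8
Denominator: 6.6 * 18.5 * 492 = 60073.2
CR = 202225.8 / 60073.2 = 3.366 mpy

3.366 mpy


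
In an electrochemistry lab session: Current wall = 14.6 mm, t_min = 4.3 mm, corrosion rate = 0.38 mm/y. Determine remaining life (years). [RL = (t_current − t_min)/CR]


Apply the remaining-life relation: RL = (t_current − t_min) / CR
RL = (14.6 − 4.3) / 0.38 = 10.3 / 0.38 = 27.1 years

27.1 years


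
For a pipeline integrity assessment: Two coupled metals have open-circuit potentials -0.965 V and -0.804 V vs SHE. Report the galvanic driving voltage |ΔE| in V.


Driving voltage is the absolute potential difference.
|ΔE| = |-0.965 − (-0.804)| = 0.161 V

0.161 V


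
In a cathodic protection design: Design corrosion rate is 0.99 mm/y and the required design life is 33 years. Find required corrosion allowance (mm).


Corrosion allowance = CR × design life
CA = 0.99 * 33 = 32.67 mm

32.67 mm


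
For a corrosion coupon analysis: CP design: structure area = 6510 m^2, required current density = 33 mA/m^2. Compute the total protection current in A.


I = area * current density, then convert mA → A (÷1000)
I = 6510 * 33 / 1000 = 214.83 A

214.83 A


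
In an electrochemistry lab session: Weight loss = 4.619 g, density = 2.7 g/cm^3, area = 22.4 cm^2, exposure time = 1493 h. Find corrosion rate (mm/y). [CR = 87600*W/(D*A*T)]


Apply the mm/y weight-loss relation: CR = 87600 * W / (D * A * T)
Numerator: 87600 * 4.619 = 404624.4
Denominator: 2.7 * 22.4 * 1493 = 90296.64
CR = 404624.4 / 90296.64 = 4.481057 mm/y

4.481057 mm/y


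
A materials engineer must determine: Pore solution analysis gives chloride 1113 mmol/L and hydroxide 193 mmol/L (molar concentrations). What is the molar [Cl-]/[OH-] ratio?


Threshold parameter = [Cl-] / [OH-] (molar basis; both in mmol/L, so units cancel)
Ratio = 1113 / 193 = 5.77

5.77


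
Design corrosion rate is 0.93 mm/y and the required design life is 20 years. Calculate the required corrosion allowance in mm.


Corrosion allowance = CR × design life
CA = 0.93 * 20 = 18.6 mm

18.6 mm


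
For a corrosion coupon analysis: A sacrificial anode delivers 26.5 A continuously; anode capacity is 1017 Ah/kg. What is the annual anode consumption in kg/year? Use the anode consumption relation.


Annual consumption = current * hours per year / capacity
Rate = 26.5 * 8760 / 1017 = 228.3 kg/year

228.3 kg/year


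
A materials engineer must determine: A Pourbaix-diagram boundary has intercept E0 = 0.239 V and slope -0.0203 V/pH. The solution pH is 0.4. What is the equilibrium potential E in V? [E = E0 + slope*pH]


Apply the Pourbaix line equation: E = E0 + slope*pH
E = 0.239 + (-0.0203)*0.4 = 0.239 + (-0.00812) = 0.23088 V
Rounded to 3 decimal places: E = 0.231 V

0.231 V


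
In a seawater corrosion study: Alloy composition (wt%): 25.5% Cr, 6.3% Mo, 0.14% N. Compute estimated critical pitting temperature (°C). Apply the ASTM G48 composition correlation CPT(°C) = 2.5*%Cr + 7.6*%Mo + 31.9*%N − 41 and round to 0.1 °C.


Apply the ASTM G48 empirical CPT estimate: CPT(°C) = 2.5*%Cr + 7.6*%Mo + 31.9*%N − 41
2.5*25.5 = 63.75; 7.6*6.3 = 47.88; 31.9*0.14 = 4.466
CPT = 63.75 + 47.88 + 4.466 − 41 = 75.096 °C
Rounded to 0.1 °C: CPT ≈ 75.1 °C

75.1 °C


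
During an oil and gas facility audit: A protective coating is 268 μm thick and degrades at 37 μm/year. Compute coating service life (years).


Service life = thickness / degradation rate
Life = 268 / 37 = 7.2 years

7.2 years


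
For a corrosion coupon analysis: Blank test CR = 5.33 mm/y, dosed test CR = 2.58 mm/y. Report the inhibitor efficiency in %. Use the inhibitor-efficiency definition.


Apply the inhibitor-efficiency definition: IE = (CR_blank − CR_inh)/CR_blank × 100
IE = (5.33 − 2.58) / 5.33 × 100
IE = 2.75 / 5.33 × 100 = 51.6 %

51.6 %


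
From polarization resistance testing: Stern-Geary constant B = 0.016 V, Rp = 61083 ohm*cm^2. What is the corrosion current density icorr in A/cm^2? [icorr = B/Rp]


Apply the Stern-Geary relation: icorr = B / Rp
icorr = 0.016 / 61083 = 2.619×10^-7 A/cm^2

2.619×10^-7 A/cm^2


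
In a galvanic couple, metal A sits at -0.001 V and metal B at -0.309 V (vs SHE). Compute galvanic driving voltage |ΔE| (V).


Driving voltage is the absolute potential difference.
|ΔE| = |-0.001 − (-0.309)| = 0.308 V

0.308 V


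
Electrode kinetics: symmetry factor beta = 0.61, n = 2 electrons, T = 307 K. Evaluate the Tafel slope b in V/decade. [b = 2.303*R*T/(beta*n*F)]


Apply the Tafel slope relation: b = 2.303*R*T/(beta*n*F)
Numerator: 2.303 * 8.314 * 307 = 5878.17
Denominator: 0.61 * 2 * 96485 = 117711.7
b = 5878.17 / 117711.7 = 0.0499 V/decade

0.0499 V/decade


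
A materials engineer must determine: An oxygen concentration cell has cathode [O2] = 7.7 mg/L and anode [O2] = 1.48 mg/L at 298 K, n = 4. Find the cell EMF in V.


Apply the Nernst concentration-cell relation: E = (RT/nF)*ln(C_cathode/C_anode)
RT/nF = 8.314*298/(4*96485) = 0.00641958 V
ln(7.7/1.48) = 1.64918
E = 0.00641958 * 1.64918 = 0.01059 V

0.01059 V


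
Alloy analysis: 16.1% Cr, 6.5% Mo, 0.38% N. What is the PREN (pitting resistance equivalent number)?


Apply the PREN formula: PREN = Cr + 3.3*Mo + 16*N
PREN = 16.1 + 3.3*6.5 + 16*0.38
PREN = 16.1 + 21.45 + 6.08 = 43.63

43.63


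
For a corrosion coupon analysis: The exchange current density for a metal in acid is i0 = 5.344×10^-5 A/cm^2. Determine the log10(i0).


i0 = 5.344×10^-5 A/cm^2
log10(i0) = -4.272

-4.272


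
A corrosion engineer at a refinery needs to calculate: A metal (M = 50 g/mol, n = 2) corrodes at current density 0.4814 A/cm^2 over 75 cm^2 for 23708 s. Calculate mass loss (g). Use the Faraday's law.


Apply Faraday's law: m = i*A*t*M / (n*F)
Total charge passed Q = i*A*t = 0.4814*75*23708 = 855977.34 C
m = Q*M/(n*F) = 855977.34*50/(2*96485) = 221.7903 g

221.7903 g


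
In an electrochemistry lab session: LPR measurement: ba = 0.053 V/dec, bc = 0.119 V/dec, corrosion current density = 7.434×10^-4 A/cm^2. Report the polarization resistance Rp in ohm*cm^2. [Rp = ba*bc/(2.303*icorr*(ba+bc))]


Apply the Stern-Geary equation: Rp = ba*bc / (2.303*icorr*(ba+bc))
ba*bc = 0.053*0.119 = 0.006307
ba+bc = 0.172; 2.303*icorr*(ba+bc) = 2.303*7.434×10^-4*0.172 = 2.9447263×10^-4
Rp = 0.006307 / 2.9447263×10^-4 = 21.4 ohm*cm^2

21.4 ohm*cm^2


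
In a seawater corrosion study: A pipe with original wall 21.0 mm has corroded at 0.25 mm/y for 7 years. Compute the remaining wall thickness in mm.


Remaining wall = original − CR × time
t = 21.0 − 0.25*7 = 21.0 − 1.75 = 19.25 mm

19.25 mm


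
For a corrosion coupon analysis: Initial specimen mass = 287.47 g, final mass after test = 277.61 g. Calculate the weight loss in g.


Weight loss = initial − final
WL = 287.47 − 277.61 = 9.86 g

9.86 g


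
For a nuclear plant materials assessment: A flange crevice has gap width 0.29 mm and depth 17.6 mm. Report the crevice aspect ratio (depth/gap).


Aspect ratio = depth / gap
Ratio = 17.6 / 0.29 = 60.7

60.7


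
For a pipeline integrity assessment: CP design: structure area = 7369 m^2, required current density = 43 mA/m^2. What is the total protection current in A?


I = area * current density, then convert mA → A (÷1000)
I = 7369 * 43 / 1000 = 316.87 A

316.87 A


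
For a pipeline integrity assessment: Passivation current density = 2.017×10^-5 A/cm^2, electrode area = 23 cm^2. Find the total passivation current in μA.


I = i_pass * A, then convert A → μA (×10^6)
I = 2.017×10^-5 * 23 * 10^6 = 463.91 μA

463.91 μA


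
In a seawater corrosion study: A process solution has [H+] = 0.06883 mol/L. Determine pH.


pH = −log10[H+]
pH = −log10(0.06883) = 1.16

1.16


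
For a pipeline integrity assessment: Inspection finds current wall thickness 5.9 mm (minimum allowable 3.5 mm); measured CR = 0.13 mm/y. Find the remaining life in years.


Apply the remaining-life relation: RL = (t_current − t_min) / CR
RL = (5.9 − 3.5) / 0.13 = 2.4 / 0.13 = 18.5 years

18.5 years


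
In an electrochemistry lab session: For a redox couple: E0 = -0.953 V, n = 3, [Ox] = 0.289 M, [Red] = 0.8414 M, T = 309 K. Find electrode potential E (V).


Apply the Nernst equation: E = E0 + (RT/nF)*ln([Ox]/[Red])
Step 1: RT/nF = 8.314*309/(3*96485) = 0.00887539 V
Step 2: [Ox]/[Red] = 0.289/0.8414 = 0.343475
Step 3: ln(0.343475) = -1.068641
Step 4: correction = 0.00887539 * -1.068641 = -0.009 V
E = -0.953 + -0.009 = -0.962 V

-0.962 V


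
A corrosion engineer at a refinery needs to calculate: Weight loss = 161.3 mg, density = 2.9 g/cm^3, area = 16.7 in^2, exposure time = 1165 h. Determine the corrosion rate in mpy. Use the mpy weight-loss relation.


Apply the mpy weight-loss relation: CR = 534 * W / (D * A * T)
Numerator: 534 * 161.3 = 86134.2
Denominator: 2.9 * 16.7 * 1165 = 56420.95
CR = 86134.2 / 56420.95 = 1.5266 mpy

1.5266 mpy


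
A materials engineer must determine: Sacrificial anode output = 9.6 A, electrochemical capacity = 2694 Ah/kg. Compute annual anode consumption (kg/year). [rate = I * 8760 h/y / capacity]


Annual consumption = current * hours per year / capacity
Rate = 9.6 * 8760 / 2694 = 31.2 kg/year

31.2 kg/year


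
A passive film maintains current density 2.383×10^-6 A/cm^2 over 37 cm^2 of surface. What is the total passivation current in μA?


I = i_pass * A, then convert A → μA (×10^6)
I = 2.383×10^-6 * 37 * 10^6 = 88.17 μA

88.17 μA


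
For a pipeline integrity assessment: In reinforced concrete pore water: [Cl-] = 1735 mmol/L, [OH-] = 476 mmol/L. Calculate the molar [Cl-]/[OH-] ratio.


Threshold parameter = [Cl-] / [OH-] (molar basis; both in mmol/L, so units cancel)
Ratio = 1735 / 476 = 3.64

3.64


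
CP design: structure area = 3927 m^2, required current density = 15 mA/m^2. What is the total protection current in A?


I = area * current density, then convert mA → A (÷1000)
I = 3927 * 15 / 1000 = 58.91 A

58.91 A


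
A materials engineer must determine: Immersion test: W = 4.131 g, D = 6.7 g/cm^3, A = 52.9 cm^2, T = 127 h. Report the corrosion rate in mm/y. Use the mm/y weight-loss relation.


Apply the mm/y weight-loss relation: CR = 87600 * W / (D * A * T)
Numerator: 87600 * 4.131 = 361875.6
Denominator: 6.7 * 52.9 * 127 = 45012.61
CR = 361875.6 / 45012.61 = 8.039427 mm/y

8.039427 mm/y


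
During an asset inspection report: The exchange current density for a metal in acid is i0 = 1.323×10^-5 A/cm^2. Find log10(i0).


i0 = 1.323×10^-5 A/cm^2
log10(i0) = -4.878

-4.878


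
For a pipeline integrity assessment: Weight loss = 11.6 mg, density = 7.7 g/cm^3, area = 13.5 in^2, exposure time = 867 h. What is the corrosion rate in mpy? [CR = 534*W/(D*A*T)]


Apply the mpy weight-loss relation: CR = 534 * W / (D * A * T)
Numerator: 534 * 11.6 = 6194.4
Denominator: 7.7 * 13.5 * 867 = 90124.65
CR = 6194.4 / 90124.65 = 0.0687 mpy

0.0687 mpy


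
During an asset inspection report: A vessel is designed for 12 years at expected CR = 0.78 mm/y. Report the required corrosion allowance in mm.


Corrosion allowance = CR × design life
CA = 0.78 * 12 = 9.36 mm

9.36 mm


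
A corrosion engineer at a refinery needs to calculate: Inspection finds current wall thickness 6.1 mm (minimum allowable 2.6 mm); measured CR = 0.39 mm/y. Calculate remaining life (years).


Apply the remaining-life relation: RL = (t_current − t_min) / CR
RL = (6.1 − 2.6) / 0.39 = 3.5 / 0.39 = 9.0 years

9.0 years


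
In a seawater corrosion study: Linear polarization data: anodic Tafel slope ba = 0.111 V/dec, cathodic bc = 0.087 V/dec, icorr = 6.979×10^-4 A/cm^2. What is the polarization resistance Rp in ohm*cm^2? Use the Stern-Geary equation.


Apply the Stern-Geary equation: Rp = ba*bc / (2.303*icorr*(ba+bc))
ba*bc = 0.111*0.087 = 0.009657
ba+bc = 0.198; 2.303*icorr*(ba+bc) = 2.303*6.979×10^-4*0.198 = 3.1823821×10^-4
Rp = 0.009657 / 3.1823821×10^-4 = 30.35 ohm*cm^2

30.35 ohm*cm^2


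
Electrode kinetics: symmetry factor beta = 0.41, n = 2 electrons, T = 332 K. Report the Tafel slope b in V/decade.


Apply the Tafel slope relation: b = 2.303*R*T/(beta*n*F)
Numerator: 2.303 * 8.314 * 332 = 6356.85
Denominator: 0.41 * 2 * 96485 = 79117.7
b = 6356.85 / 79117.7 = 0.0803 V/decade

0.0803 V/decade


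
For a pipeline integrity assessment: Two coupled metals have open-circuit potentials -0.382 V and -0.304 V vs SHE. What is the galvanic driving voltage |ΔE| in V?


Driving voltage is the absolute potential difference.
|ΔE| = |-0.382 − (-0.304)| = 0.078 V

0.078 V


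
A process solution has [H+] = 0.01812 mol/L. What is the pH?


pH = −log10[H+]
pH = −log10(0.01812) = 1.74

1.74


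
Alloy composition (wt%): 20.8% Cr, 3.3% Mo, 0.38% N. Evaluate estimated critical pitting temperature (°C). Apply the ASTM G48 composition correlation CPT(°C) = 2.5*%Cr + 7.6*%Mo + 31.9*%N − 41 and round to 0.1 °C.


Apply the ASTM G48 empirical CPT estimate: CPT(°C) = 2.5*%Cr + 7.6*%Mo + 31.9*%N − 41
2.5*20.8 = 52; 7.6*3.3 = 25.08; 31.9*0.38 = 12.122
CPT = 52 + 25.08 + 12.122 − 41 = 48.202 °C
Rounded to 0.1 °C: CPT ≈ 48.2 °C

48.2 °C


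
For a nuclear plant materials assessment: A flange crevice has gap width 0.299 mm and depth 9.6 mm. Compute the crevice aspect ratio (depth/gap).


Aspect ratio = depth / gap
Ratio = 9.6 / 0.299 = 32.1

32.1


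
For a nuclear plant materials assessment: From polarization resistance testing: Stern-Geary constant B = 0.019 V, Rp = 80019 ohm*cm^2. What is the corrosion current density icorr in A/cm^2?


Apply the Stern-Geary relation: icorr = B / Rp
icorr = 0.019 / 80019 = 2.374×10^-7 A/cm^2

2.374×10^-7 A/cm^2


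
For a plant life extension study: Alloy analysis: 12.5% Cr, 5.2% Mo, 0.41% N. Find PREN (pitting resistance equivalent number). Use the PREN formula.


Apply the PREN formula: PREN = Cr + 3.3*Mo + 16*N
PREN = 12.5 + 3.3*5.2 + 16*0.41
PREN = 12.5 + 17.16 + 6.56 = 36.22

36.22


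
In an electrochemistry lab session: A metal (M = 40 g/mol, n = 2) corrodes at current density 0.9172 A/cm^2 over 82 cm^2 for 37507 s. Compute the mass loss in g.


Apply Faraday's law: m = i*A*t*M / (n*F)
Total charge passed Q = i*A*t = 0.9172*82*37507 = 2820916.4728 C
m = Q*M/(n*F) = 2820916.4728*40/(2*96485) = 584.73679 g

584.73679 g


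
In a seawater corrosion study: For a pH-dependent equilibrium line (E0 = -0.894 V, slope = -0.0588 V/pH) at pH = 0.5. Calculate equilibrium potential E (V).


Apply the Pourbaix line equation: E = E0 + slope*pH
E = -0.894 + (-0.0588)*0.5 = -0.894 + (-0.0294) = -0.9234 V
Rounded to 4 decimal places: E = -0.9234 V

-0.9234 V


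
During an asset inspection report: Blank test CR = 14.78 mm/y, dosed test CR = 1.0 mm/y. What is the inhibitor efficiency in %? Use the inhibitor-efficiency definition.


Apply the inhibitor-efficiency definition: IE = (CR_blank − CR_inh)/CR_blank × 100
IE = (14.78 − 1.0) / 14.78 × 100
IE = 13.78 / 14.78 × 100 = 93.2 %

93.2 %


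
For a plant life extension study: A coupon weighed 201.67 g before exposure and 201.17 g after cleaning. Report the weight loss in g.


Weight loss = initial − final
WL = 201.67 − 201.17 = 0.5 g

0.5 g


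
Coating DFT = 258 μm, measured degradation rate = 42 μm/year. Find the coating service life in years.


Service life = thickness / degradation rate
Life = 258 / 42 = 6.1 years

6.1 years


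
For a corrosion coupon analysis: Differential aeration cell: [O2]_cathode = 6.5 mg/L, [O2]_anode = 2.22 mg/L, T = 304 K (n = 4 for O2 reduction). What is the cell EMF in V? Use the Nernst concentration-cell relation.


Apply the Nernst concentration-cell relation: E = (RT/nF)*ln(C_cathode/C_anode)
RT/nF = 8.314*304/(4*96485) = 0.00654883 V
ln(6.5/2.22) = 1.07429
E = 0.00654883 * 1.07429 = 0.00704 V

0.00704 V


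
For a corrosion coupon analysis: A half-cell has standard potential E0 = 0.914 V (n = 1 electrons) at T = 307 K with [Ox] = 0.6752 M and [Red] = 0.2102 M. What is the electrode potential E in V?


Apply the Nernst equation: E = E0 + (RT/nF)*ln([Ox]/[Red])
Step 1: RT/nF = 8.314*307/(1*96485) = 0.02645383 V
Step 2: [Ox]/[Red] = 0.6752/0.2102 = 3.212179
Step 3: ln(3.212179) = 1.16695
Step 4: correction = 0.02645383 * 1.16695 = 0.0309 V
E = 0.914 + 0.0309 = 0.9449 V

0.9449 V


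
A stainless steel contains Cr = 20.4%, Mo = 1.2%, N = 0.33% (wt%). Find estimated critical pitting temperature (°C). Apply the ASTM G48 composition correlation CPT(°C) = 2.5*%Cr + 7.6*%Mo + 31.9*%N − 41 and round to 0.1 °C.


Apply the ASTM G48 empirical CPT estimate: CPT(°C) = 2.5*%Cr + 7.6*%Mo + 31.9*%N − 41
2.5*20.4 = 51; 7.6*1.2 = 9.12; 31.9*0.33 = 10.527
CPT = 51 + 9.12 + 10.527 − 41 = 29.647 °C
Rounded to 0.1 °C: CPT ≈ 29.6 °C

29.6 °C


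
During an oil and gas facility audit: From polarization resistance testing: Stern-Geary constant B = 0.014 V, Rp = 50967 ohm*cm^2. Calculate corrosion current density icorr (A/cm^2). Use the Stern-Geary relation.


Apply the Stern-Geary relation: icorr = B / Rp
icorr = 0.014 / 50967 = 2.747×10^-7 A/cm^2

2.747×10^-7 A/cm^2


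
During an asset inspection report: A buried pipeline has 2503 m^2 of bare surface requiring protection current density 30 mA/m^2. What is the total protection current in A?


I = area * current density, then convert mA → A (÷1000)
I = 2503 * 30 / 1000 = 75.09 A

75.09 A


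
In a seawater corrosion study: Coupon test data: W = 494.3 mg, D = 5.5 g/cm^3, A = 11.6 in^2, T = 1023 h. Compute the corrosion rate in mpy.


Apply the mpy weight-loss relation: CR = 534 * W / (D * A * T)
Numerator: 534 * 494.3 = 263956.2
Denominator: 5.5 * 11.6 * 1023 = 65267.4
CR = 263956.2 / 65267.4 = 4.0442 mpy

4.0442 mpy


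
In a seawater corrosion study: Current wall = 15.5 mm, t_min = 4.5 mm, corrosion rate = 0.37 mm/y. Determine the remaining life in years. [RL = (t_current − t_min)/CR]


Apply the remaining-life relation: RL = (t_current − t_min) / CR
RL = (15.5 − 4.5) / 0.37 = 11.0 / 0.37 = 29.7 years

29.7 years


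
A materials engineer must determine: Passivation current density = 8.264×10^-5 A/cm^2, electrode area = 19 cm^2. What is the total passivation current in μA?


I = i_pass * A, then convert A → μA (×10^6)
I = 8.264×10^-5 * 19 * 10^6 = 1570.16 μA

1570.16 μA


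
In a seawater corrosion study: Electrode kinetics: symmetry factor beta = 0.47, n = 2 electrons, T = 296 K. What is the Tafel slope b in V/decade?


Apply the Tafel slope relation: b = 2.303*R*T/(beta*n*F)
Numerator: 2.303 * 8.314 * 296 = 5667.55
Denominator: 0.47 * 2 * 96485 = 90695.9
b = 5667.55 / 90695.9 = 0.0625 V/decade

0.0625 V/decade


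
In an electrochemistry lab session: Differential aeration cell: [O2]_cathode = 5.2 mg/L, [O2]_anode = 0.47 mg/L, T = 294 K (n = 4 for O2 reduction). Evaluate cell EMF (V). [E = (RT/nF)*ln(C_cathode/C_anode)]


Apply the Nernst concentration-cell relation: E = (RT/nF)*ln(C_cathode/C_anode)
RT/nF = 8.314*294/(4*96485) = 0.00633341 V
ln(5.2/0.47) = 2.40368
E = 0.00633341 * 2.40368 = 0.01522 V

0.01522 V


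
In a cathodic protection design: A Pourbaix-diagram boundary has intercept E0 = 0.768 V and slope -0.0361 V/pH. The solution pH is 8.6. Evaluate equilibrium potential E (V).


Apply the Pourbaix line equation: E = E0 + slope*pH
E = 0.768 + (-0.0361)*8.6 = 0.768 + (-0.31046) = 0.45754 V
Rounded to 4 decimal places: E = 0.4575 V

0.4575 V


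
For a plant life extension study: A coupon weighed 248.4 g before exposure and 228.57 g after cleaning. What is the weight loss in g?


Weight loss = initial − final
WL = 248.4 − 228.57 = 19.83 g

19.83 g


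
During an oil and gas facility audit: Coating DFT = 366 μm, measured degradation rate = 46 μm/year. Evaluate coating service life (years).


Service life = thickness / degradation rate
Life = 366 / 46 = 8.0 years

8.0 years


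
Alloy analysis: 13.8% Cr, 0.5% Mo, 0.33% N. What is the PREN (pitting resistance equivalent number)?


Apply the PREN formula: PREN = Cr + 3.3*Mo + 16*N
PREN = 13.8 + 3.3*0.5 + 16*0.33
PREN = 13.8 + 1.65 + 5.28 = 20.73

20.73


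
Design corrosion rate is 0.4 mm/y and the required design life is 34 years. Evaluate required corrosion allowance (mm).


Corrosion allowance = CR × design life
CA = 0.4 * 34 = 13.6 mm

13.6 mm


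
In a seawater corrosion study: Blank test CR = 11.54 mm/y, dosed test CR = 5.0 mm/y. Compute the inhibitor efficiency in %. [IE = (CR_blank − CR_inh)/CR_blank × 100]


Apply the inhibitor-efficiency definition: IE = (CR_blank − CR_inh)/CR_blank × 100
IE = (11.54 − 5.0) / 11.54 × 100
IE = 6.54 / 11.54 × 100 = 56.7 %

56.7 %


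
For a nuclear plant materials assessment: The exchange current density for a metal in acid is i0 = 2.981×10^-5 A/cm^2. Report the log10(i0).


i0 = 2.981×10^-5 A/cm^2
log10(i0) = -4.526

-4.526


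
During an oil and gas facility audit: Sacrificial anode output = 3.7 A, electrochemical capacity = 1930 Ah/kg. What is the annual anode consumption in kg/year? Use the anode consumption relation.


Annual consumption = current * hours per year / capacity
Rate = 3.7 * 8760 / 1930 = 16.8 kg/year

16.8 kg/year


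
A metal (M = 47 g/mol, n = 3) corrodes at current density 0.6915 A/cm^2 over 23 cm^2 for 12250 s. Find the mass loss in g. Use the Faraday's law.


Apply Faraday's law: m = i*A*t*M / (n*F)
Total charge passed Q = i*A*t = 0.6915*23*12250 = 194830.125 C
m = Q*M/(n*F) = 194830.125*47/(3*96485) = 31.6354 g

31.6354 g


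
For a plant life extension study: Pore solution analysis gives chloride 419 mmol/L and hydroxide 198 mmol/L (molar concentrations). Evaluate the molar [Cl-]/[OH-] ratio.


Threshold parameter = [Cl-] / [OH-] (molar basis; both in mmol/L, so units cancel)
Ratio = 419 / 198 = 2.12

2.12


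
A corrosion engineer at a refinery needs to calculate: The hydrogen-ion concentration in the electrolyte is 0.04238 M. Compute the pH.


pH = −log10[H+]
pH = −log10(0.04238) = 1.37

1.37


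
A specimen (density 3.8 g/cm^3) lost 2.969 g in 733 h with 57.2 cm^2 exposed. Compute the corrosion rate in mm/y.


Apply the mm/y weight-loss relation: CR = 87600 * W / (D * A * T)
Numerator: 87600 * 2.969 = 260084.4
Denominator: 3.8 * 57.2 * 733 = 159324.88
CR = 260084.4 / 159324.88 = 1.63242 mm/y

1.63242 mm/y


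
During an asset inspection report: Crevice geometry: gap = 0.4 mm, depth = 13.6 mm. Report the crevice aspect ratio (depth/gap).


Aspect ratio = depth / gap
Ratio = 13.6 / 0.4 = 34.0

34.0


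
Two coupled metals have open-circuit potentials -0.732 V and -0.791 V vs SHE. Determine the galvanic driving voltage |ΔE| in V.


Driving voltage is the absolute potential difference.
|ΔE| = |-0.732 − (-0.791)| = 0.059 V

0.059 V


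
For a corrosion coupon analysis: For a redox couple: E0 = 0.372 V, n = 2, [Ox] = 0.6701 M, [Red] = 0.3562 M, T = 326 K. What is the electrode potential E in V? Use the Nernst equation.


Apply the Nernst equation: E = E0 + (RT/nF)*ln([Ox]/[Red])
Step 1: RT/nF = 8.314*326/(2*96485) = 0.01404552 V
Step 2: [Ox]/[Red] = 0.6701/0.3562 = 1.881246
Step 3: ln(1.881246) = 0.631934
Step 4: correction = 0.01404552 * 0.631934 = 0.009 V
E = 0.372 + 0.009 = 0.381 V

0.381 V


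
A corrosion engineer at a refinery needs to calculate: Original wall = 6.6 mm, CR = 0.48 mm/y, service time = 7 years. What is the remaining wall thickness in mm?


Remaining wall = original − CR × time
t = 6.6 − 0.48*7 = 6.6 − 3.36 = 3.24 mm

3.24 mm


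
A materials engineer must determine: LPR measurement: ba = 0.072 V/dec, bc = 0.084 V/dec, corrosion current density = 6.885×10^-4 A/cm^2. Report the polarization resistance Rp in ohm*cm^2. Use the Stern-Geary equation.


Apply the Stern-Geary equation: Rp = ba*bc / (2.303*icorr*(ba+bc))
ba*bc = 0.072*0.084 = 0.006048
ba+bc = 0.156; 2.303*icorr*(ba+bc) = 2.303*6.885×10^-4*0.156 = 2.4735602×10^-4
Rp = 0.006048 / 2.4735602×10^-4 = 24.45 ohm*cm^2

24.45 ohm*cm^2


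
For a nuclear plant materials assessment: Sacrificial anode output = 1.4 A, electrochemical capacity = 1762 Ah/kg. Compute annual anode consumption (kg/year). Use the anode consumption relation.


Annual consumption = current * hours per year / capacity
Rate = 1.4 * 8760 / 1762 = 7.0 kg/year

7.0 kg/year


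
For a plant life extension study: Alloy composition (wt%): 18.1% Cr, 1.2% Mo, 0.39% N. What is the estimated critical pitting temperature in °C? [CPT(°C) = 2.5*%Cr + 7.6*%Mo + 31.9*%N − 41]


Apply the ASTM G48 empirical CPT estimate: CPT(°C) = 2.5*%Cr + 7.6*%Mo + 31.9*%N − 41
2.5*18.1 = 45.25; 7.6*1.2 = 9.12; 31.9*0.39 = 12.441
CPT = 45.25 + 9.12 + 12.441 − 41 = 25.811 °C
Rounded to 0.1 °C: CPT ≈ 25.8 °C

25.8 °C
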